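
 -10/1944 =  - 1+967/972= - 0.01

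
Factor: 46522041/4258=2^(  -  1)*3^1*31^1*2129^( - 1)*500237^1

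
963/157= 963/157  =  6.13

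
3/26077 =3/26077 = 0.00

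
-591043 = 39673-630716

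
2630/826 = 3 + 76/413 = 3.18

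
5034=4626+408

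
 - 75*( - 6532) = 489900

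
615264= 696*884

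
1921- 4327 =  - 2406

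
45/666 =5/74= 0.07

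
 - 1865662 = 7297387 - 9163049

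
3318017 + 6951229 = 10269246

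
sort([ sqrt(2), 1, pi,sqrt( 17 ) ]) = [ 1, sqrt( 2 ), pi , sqrt( 17) ] 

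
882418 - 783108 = 99310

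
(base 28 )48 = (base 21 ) 5F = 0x78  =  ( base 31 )3R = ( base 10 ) 120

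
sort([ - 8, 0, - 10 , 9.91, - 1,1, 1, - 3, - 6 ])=[ - 10,-8  , - 6, - 3, - 1,0, 1,1,9.91 ] 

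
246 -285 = -39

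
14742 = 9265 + 5477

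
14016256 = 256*54751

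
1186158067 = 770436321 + 415721746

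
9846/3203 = 9846/3203= 3.07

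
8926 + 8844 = 17770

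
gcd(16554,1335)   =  267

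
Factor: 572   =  2^2*11^1 * 13^1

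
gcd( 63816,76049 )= 1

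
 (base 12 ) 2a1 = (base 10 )409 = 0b110011001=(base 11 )342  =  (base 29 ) E3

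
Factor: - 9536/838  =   - 2^5*149^1*419^( - 1) = - 4768/419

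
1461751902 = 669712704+792039198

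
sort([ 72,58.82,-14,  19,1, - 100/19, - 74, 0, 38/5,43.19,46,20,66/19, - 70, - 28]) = [ -74, - 70, - 28,- 14, - 100/19, 0,1,66/19,  38/5,19,20,43.19,46,58.82,72]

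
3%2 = 1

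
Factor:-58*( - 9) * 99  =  51678 =2^1*3^4 * 11^1 * 29^1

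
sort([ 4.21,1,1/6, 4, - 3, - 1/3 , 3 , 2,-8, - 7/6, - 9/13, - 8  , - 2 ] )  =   [ - 8, - 8, - 3, - 2, - 7/6, - 9/13, - 1/3,1/6,1,2,3,4, 4.21] 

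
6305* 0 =0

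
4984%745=514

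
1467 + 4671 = 6138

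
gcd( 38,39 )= 1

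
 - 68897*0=0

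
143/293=143/293 = 0.49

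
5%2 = 1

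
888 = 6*148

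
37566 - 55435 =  - 17869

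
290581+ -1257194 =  - 966613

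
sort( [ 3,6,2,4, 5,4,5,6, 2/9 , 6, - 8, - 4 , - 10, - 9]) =[ - 10, - 9 , - 8, - 4, 2/9,2,3,4,4, 5,5,6,6,6]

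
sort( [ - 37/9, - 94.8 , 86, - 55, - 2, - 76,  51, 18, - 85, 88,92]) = [ - 94.8, - 85, - 76,  -  55, - 37/9, - 2, 18, 51, 86, 88,92]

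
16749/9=1861 = 1861.00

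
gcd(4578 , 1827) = 21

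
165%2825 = 165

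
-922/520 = -461/260 = - 1.77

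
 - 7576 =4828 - 12404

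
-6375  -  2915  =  -9290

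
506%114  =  50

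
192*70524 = 13540608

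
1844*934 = 1722296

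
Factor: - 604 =-2^2*151^1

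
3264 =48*68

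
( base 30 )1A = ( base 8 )50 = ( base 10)40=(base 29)1b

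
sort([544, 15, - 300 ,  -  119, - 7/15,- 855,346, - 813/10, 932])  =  [ - 855, - 300, - 119, - 813/10, -7/15,15,  346,544,  932]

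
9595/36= 266+19/36 =266.53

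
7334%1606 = 910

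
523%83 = 25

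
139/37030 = 139/37030 = 0.00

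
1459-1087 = 372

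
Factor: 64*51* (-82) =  - 267648  =  - 2^7*3^1*17^1*41^1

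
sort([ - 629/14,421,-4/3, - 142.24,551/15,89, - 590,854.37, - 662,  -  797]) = [ - 797, - 662,- 590,- 142.24, - 629/14,-4/3,551/15,89, 421,854.37 ] 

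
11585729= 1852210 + 9733519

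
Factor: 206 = 2^1 * 103^1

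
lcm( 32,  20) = 160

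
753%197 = 162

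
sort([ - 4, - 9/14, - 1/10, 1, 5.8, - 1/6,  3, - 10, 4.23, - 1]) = [  -  10 , -4, - 1, - 9/14,  -  1/6, -1/10,1, 3,4.23, 5.8 ] 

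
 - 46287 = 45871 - 92158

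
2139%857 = 425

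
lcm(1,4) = 4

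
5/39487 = 5/39487 = 0.00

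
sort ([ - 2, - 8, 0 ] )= [-8, - 2, 0] 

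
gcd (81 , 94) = 1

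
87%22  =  21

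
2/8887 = 2/8887 = 0.00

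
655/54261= 655/54261 = 0.01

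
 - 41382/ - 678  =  61 + 4/113 = 61.04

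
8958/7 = 1279 + 5/7 = 1279.71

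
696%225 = 21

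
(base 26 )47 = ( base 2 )1101111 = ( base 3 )11010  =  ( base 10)111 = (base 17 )69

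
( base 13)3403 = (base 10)7270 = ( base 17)182B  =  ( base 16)1c66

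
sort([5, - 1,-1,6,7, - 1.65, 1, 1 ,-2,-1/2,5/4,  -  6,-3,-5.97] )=[ - 6, - 5.97 ,-3,-2,-1.65, - 1,-1, - 1/2,1, 1, 5/4,5,6, 7]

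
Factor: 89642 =2^1*7^1*19^1* 337^1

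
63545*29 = 1842805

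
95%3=2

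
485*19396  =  9407060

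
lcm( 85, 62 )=5270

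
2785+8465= 11250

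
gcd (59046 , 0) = 59046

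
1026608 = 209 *4912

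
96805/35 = 2765 + 6/7=2765.86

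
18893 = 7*2699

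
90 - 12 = 78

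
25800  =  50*516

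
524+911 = 1435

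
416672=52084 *8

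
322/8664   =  161/4332 = 0.04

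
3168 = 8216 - 5048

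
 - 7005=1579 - 8584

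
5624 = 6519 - 895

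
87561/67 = 1306 + 59/67  =  1306.88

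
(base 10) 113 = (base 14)81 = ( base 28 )41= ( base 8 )161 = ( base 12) 95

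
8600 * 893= 7679800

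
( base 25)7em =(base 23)8M9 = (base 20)bh7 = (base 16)128B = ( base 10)4747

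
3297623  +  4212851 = 7510474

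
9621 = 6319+3302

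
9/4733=9/4733 = 0.00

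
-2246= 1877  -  4123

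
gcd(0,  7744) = 7744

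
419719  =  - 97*( - 4327 ) 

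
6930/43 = 161 + 7/43 = 161.16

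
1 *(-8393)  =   - 8393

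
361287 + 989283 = 1350570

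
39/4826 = 39/4826= 0.01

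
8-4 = 4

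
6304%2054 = 142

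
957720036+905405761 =1863125797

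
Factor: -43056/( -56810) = 2^3*3^2*5^( - 1) * 19^( - 1) = 72/95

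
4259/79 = 53 + 72/79 = 53.91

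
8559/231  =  37  +  4/77 = 37.05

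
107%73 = 34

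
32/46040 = 4/5755 = 0.00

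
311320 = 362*860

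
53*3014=159742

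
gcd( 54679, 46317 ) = 1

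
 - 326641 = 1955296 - 2281937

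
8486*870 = 7382820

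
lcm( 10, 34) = 170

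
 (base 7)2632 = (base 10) 1003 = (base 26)1CF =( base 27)1A4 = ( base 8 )1753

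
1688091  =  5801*291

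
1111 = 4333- 3222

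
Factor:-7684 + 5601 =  - 2083 = - 2083^1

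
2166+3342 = 5508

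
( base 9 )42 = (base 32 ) 16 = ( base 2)100110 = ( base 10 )38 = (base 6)102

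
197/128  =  1 + 69/128 =1.54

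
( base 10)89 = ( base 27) 38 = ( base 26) 3B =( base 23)3K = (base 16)59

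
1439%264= 119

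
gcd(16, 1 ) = 1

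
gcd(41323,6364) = 43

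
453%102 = 45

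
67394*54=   3639276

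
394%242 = 152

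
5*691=3455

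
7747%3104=1539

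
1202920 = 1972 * 610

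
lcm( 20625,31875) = 350625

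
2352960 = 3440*684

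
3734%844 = 358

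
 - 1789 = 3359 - 5148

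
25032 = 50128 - 25096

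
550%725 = 550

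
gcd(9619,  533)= 1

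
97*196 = 19012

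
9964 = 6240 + 3724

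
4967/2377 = 4967/2377 = 2.09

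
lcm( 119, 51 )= 357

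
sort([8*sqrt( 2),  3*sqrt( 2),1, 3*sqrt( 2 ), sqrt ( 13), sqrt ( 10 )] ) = [ 1,sqrt( 10), sqrt(13 ), 3 *sqrt(2), 3*sqrt(2),  8 * sqrt(2) ] 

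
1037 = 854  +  183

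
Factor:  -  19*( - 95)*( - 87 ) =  - 157035 = - 3^1*5^1*19^2*29^1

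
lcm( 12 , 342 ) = 684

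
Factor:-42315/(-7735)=3^1*17^( - 1)*31^1 = 93/17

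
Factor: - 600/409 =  - 2^3*3^1*5^2*409^(-1)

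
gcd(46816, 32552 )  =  8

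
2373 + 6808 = 9181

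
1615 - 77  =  1538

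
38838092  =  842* 46126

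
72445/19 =72445/19 = 3812.89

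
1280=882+398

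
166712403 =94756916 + 71955487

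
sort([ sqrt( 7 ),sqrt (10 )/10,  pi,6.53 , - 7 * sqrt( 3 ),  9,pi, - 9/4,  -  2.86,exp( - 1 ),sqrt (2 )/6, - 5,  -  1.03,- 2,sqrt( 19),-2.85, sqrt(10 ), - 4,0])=[-7*sqrt( 3 ), - 5 ,  -  4,-2.86,-2.85, - 9/4,- 2,  -  1.03,0,  sqrt ( 2) /6,  sqrt( 10 ) /10,exp( - 1),sqrt ( 7),pi,pi,sqrt( 10),sqrt( 19) , 6.53,9]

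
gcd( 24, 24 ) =24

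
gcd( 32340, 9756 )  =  12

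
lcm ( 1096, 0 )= 0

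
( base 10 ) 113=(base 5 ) 423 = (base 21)58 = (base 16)71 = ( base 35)38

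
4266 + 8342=12608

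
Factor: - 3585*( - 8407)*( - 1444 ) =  - 2^2*3^1*5^1*7^1*19^2*239^1*1201^1 = - 43520853180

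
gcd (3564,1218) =6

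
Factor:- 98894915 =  - 5^1*7^1*59^1*83^1 * 577^1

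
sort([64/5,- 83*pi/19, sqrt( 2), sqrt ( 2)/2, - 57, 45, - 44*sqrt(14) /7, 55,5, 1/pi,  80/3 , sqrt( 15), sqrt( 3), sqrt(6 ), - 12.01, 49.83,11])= [ - 57,-44*sqrt(14) /7, - 83 * pi/19, - 12.01,  1/pi, sqrt( 2) /2,sqrt( 2 ), sqrt(3 ), sqrt( 6 ), sqrt (15), 5  ,  11, 64/5,80/3, 45, 49.83,55]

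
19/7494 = 19/7494 = 0.00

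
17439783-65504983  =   - 48065200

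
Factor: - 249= - 3^1*83^1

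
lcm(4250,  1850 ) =157250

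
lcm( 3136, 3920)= 15680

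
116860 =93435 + 23425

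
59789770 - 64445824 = - 4656054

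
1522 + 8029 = 9551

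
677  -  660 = 17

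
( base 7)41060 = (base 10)9989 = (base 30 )b2t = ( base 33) 95N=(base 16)2705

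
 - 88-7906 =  - 7994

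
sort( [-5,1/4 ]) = [ - 5, 1/4 ] 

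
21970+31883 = 53853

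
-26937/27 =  - 998 + 1/3 =- 997.67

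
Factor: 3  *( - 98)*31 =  - 9114 = - 2^1*3^1 * 7^2 * 31^1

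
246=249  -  3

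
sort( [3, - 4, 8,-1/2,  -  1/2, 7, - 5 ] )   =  [ -5, - 4,  -  1/2,- 1/2,  3,  7, 8 ]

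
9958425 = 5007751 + 4950674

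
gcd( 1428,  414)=6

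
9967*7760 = 77343920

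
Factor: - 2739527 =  - 7^1*229^1*1709^1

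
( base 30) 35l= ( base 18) 8f9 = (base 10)2871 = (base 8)5467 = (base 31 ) 2uj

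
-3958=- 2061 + - 1897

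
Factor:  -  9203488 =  -2^5 * 7^1*181^1*227^1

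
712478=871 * 818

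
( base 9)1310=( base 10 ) 981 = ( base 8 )1725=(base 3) 1100100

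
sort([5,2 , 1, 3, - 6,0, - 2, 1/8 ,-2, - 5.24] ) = [ - 6, - 5.24, - 2, - 2, 0, 1/8,1,2, 3,5 ] 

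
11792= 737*16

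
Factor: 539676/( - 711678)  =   - 2^1*3^2*11^( -1)*19^1*41^( - 1) = - 342/451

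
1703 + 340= 2043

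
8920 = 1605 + 7315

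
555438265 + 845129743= 1400568008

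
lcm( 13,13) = 13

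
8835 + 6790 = 15625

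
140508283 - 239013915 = -98505632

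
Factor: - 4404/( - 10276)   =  3/7 =3^1*7^( - 1 ) 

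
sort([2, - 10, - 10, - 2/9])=[ - 10, - 10 , - 2/9 , 2 ] 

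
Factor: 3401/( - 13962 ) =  - 2^( - 1) * 3^(-1 ) * 13^( - 1 )*19^1 = - 19/78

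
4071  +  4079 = 8150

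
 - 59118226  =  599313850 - 658432076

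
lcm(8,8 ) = 8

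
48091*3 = 144273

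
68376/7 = 9768 = 9768.00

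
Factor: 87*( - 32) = - 2784 = - 2^5*3^1 * 29^1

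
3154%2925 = 229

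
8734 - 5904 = 2830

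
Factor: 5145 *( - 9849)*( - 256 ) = 12972314880=2^8 * 3^2 * 5^1*7^5  *  67^1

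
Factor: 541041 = 3^1 * 180347^1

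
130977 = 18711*7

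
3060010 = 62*49355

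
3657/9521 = 3657/9521 = 0.38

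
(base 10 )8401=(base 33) 7nj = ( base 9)12464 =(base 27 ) BE4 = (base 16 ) 20D1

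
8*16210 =129680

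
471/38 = 471/38 = 12.39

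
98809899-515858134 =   -  417048235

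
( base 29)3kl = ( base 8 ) 6064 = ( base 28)3RG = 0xc34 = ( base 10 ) 3124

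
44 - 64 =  - 20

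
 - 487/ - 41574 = 487/41574 = 0.01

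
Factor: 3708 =2^2*3^2*103^1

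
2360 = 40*59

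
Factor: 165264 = 2^4 * 3^1*11^1*313^1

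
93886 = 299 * 314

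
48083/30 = 1602 + 23/30 = 1602.77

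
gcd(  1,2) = 1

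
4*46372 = 185488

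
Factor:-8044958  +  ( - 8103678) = -16148636 = - 2^2*7^2*47^1 * 1753^1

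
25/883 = 25/883  =  0.03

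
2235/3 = 745= 745.00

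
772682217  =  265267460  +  507414757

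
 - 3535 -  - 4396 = 861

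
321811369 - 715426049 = -393614680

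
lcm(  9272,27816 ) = 27816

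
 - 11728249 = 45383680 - 57111929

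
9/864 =1/96 = 0.01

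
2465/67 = 2465/67 = 36.79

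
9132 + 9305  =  18437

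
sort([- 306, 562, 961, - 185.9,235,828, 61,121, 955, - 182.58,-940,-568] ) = [ - 940,-568, - 306,- 185.9, - 182.58,61 , 121, 235, 562, 828, 955,961]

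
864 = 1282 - 418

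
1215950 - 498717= 717233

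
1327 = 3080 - 1753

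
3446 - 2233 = 1213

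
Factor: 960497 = 960497^1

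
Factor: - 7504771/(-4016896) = 105701/56576 = 2^ (-8)*13^( - 1)*17^( - 1 )*105701^1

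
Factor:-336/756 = - 4/9 = - 2^2  *3^ ( - 2) 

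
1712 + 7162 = 8874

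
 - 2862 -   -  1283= -1579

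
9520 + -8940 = 580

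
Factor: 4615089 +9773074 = 14388163 = 14388163^1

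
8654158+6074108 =14728266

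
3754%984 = 802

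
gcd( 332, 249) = 83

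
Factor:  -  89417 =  -89417^1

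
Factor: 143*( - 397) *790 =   -  2^1*5^1*11^1 * 13^1*79^1*397^1 = -44849090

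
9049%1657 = 764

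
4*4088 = 16352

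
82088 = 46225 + 35863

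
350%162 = 26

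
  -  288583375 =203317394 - 491900769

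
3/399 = 1/133 = 0.01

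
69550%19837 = 10039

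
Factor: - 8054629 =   -  11^1*732239^1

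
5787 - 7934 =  -2147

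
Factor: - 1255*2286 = - 2868930 = -2^1*3^2*5^1*127^1*251^1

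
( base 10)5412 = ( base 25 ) 8GC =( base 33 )4w0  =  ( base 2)1010100100100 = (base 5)133122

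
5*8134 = 40670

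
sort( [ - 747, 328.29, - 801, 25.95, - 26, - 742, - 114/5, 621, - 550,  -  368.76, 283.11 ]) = [ - 801, - 747, - 742, - 550,  -  368.76, - 26, - 114/5,25.95, 283.11 , 328.29,  621]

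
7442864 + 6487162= 13930026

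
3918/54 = 653/9 = 72.56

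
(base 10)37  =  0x25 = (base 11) 34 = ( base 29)18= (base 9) 41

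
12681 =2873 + 9808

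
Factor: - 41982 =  - 2^1 * 3^1*6997^1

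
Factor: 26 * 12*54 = 2^4*3^4* 13^1 = 16848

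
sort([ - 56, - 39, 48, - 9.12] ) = [ - 56,-39, - 9.12, 48]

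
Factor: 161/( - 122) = -2^(-1 ) *7^1 * 23^1*61^( - 1 )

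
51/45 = 1 + 2/15 = 1.13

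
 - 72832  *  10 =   -  728320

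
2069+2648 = 4717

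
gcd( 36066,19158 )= 6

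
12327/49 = 251 + 4/7 =251.57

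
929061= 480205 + 448856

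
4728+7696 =12424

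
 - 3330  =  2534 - 5864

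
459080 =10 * 45908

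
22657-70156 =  -47499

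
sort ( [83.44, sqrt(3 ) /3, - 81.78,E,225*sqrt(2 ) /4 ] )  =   [ - 81.78, sqrt( 3)/3,E, 225*sqrt(2)/4,83.44]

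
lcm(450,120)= 1800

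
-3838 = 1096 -4934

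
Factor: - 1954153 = - 1954153^1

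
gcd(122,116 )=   2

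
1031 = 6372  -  5341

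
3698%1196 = 110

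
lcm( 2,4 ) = 4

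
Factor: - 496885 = -5^1*99377^1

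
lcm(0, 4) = 0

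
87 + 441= 528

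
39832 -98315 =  - 58483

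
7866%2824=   2218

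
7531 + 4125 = 11656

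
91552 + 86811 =178363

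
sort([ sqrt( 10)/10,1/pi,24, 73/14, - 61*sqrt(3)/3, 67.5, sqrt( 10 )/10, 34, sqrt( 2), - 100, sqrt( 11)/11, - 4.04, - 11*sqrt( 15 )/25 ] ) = [-100 , - 61*sqrt( 3 )/3, - 4.04, - 11*sqrt( 15) /25,sqrt(11)/11, sqrt( 10 ) /10,sqrt(10) /10,1/pi, sqrt( 2 ), 73/14 , 24, 34,67.5 ] 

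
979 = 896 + 83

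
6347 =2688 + 3659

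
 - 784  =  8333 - 9117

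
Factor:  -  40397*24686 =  - 997240342  =  - 2^1*7^1*29^1*199^1*12343^1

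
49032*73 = 3579336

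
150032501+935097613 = 1085130114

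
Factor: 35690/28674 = 3^( - 5 )*5^1 * 43^1*59^ ( - 1 )*83^1 = 17845/14337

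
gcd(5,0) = 5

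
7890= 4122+3768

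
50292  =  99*508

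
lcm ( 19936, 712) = 19936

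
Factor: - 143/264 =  - 13/24  =  - 2^( - 3)*3^( - 1 )*13^1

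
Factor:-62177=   -97^1 * 641^1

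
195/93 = 65/31 = 2.10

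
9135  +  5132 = 14267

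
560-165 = 395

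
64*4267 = 273088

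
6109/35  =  6109/35=174.54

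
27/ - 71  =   - 27/71 = -0.38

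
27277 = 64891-37614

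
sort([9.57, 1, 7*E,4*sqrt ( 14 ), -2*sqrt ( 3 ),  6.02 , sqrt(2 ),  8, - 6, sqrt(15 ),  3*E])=[ - 6 ,-2*sqrt(3), 1,  sqrt (2), sqrt (15),  6.02, 8,  3*E,9.57, 4*sqrt( 14), 7*E]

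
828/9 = 92 = 92.00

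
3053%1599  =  1454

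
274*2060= 564440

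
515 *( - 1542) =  - 794130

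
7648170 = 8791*870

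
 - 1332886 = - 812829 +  - 520057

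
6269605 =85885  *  73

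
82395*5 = 411975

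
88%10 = 8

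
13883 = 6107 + 7776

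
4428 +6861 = 11289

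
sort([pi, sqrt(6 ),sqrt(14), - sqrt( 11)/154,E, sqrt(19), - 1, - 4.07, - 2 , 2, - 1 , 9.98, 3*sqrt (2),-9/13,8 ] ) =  [ - 4.07, - 2, - 1, - 1, - 9/13, - sqrt(11 )/154, 2, sqrt ( 6) , E,pi, sqrt (14),3*sqrt(2), sqrt( 19), 8 , 9.98 ]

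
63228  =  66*958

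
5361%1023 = 246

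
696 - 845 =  -149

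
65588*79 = 5181452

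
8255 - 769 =7486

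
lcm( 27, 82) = 2214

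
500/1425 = 20/57 = 0.35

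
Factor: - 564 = - 2^2*3^1*47^1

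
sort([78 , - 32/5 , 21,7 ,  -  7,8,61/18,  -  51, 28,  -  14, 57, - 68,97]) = [ - 68, - 51,  -  14, - 7,  -  32/5,61/18,7,8,21,28,57, 78,  97] 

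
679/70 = 97/10 = 9.70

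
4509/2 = 4509/2 = 2254.50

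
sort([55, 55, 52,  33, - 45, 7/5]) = [  -  45, 7/5,  33,52, 55,55] 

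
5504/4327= 1 + 1177/4327 = 1.27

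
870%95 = 15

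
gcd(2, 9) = 1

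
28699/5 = 5739+4/5=5739.80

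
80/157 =80/157=0.51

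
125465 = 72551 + 52914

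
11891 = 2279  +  9612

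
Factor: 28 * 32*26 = 23296 = 2^8 * 7^1 * 13^1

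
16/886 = 8/443 = 0.02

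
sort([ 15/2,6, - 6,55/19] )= [ -6,55/19,6 , 15/2]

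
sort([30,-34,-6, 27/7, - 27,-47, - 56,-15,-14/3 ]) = [ - 56 , -47,  -  34, - 27 , - 15,-6,  -  14/3,  27/7,30 ]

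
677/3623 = 677/3623= 0.19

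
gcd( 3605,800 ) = 5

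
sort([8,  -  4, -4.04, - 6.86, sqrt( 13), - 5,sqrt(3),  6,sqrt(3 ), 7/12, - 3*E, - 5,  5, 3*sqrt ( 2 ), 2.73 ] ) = [ - 3*E, - 6.86, - 5, - 5 ,  -  4.04,-4 , 7/12,sqrt ( 3 ), sqrt( 3) , 2.73,  sqrt( 13 ) , 3 * sqrt( 2), 5,  6,8 ]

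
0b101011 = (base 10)43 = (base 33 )1A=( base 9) 47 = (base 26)1h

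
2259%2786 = 2259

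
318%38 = 14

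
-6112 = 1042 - 7154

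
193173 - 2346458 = -2153285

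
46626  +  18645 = 65271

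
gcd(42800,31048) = 8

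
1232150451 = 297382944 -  - 934767507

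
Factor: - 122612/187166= -302/461 = -2^1*151^1 * 461^(-1)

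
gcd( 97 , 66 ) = 1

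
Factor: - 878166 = -2^1*3^2*48787^1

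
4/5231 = 4/5231 = 0.00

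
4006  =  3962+44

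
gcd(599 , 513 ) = 1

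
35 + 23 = 58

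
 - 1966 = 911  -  2877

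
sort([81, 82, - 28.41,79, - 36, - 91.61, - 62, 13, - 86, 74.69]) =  [ - 91.61, - 86, - 62, - 36, - 28.41,13,74.69,79,81, 82 ]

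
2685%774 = 363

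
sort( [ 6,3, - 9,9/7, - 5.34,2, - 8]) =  [ - 9, - 8, - 5.34,9/7,2,3,6]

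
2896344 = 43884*66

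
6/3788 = 3/1894= 0.00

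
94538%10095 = 3683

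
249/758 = 249/758=   0.33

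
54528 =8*6816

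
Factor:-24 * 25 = - 2^3*3^1*5^2 =- 600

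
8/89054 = 4/44527 = 0.00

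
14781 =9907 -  - 4874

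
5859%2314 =1231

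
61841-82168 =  - 20327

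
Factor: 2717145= 3^4 * 5^1*6709^1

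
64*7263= 464832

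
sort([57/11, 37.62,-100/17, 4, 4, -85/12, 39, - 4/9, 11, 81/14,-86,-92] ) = [ - 92,- 86, - 85/12, - 100/17, - 4/9,4, 4 , 57/11,81/14,11,37.62, 39]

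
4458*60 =267480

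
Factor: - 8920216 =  - 2^3*1115027^1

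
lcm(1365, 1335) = 121485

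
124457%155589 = 124457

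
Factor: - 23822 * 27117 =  - 2^1*3^2*23^1*43^1*131^1*277^1 = - 645981174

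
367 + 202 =569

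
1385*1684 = 2332340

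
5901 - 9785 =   -  3884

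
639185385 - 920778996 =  - 281593611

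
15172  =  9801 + 5371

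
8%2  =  0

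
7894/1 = 7894 =7894.00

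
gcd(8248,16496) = 8248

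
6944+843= 7787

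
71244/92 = 774 + 9/23= 774.39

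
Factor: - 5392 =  - 2^4*337^1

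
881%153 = 116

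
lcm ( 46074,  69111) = 138222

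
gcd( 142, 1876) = 2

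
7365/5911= 1 + 1454/5911 =1.25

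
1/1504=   1/1504 = 0.00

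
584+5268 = 5852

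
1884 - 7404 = - 5520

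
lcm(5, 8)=40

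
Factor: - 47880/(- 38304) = 2^(- 2)*5^1 = 5/4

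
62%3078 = 62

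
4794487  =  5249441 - 454954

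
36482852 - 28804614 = 7678238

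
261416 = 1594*164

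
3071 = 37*83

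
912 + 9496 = 10408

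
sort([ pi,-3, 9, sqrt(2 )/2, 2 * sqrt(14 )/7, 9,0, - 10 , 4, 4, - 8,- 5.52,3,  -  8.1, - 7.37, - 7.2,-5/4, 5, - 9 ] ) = [ - 10, - 9, - 8.1,-8, - 7.37, - 7.2,-5.52,-3, - 5/4,0, sqrt( 2)/2 , 2 * sqrt(14)/7, 3, pi,4,4,  5 , 9,  9 ] 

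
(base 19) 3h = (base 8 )112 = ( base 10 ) 74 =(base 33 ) 28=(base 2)1001010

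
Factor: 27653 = 27653^1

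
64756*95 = 6151820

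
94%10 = 4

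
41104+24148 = 65252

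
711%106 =75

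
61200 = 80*765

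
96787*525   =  50813175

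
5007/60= 83+9/20 = 83.45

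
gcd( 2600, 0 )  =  2600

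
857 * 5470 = 4687790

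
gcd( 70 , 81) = 1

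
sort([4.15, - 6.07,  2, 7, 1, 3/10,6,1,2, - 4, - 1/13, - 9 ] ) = [ - 9, - 6.07, - 4, - 1/13,3/10,1,1,2, 2, 4.15,  6,7]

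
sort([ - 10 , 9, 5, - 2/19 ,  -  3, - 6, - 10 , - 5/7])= [ - 10 , - 10, - 6, - 3, - 5/7, - 2/19, 5,9 ] 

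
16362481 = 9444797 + 6917684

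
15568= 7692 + 7876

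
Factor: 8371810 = 2^1*5^1*563^1 * 1487^1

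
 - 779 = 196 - 975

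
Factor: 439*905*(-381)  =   - 3^1*5^1*127^1*181^1*439^1 = - 151369395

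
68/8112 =17/2028=0.01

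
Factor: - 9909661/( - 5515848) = 2^( - 3)*3^( - 2 )*13^( - 1) * 71^( - 1 )*83^( - 1)*409^1*24229^1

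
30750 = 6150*5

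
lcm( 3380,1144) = 74360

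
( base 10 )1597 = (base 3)2012011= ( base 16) 63D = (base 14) 821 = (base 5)22342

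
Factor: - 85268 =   -  2^2  *  21317^1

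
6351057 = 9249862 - 2898805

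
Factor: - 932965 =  - 5^1*  11^1*16963^1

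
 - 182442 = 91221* ( - 2 )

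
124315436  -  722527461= - 598212025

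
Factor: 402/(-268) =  - 3/2 = - 2^( - 1)*3^1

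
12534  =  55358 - 42824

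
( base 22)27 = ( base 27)1o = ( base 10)51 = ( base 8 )63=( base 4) 303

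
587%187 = 26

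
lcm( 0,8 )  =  0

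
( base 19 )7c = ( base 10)145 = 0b10010001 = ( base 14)A5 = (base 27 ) 5a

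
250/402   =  125/201 = 0.62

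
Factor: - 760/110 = - 2^2*11^( - 1) * 19^1  =  - 76/11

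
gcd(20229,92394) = 3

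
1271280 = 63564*20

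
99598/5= 99598/5  =  19919.60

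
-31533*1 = -31533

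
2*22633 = 45266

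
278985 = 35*7971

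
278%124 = 30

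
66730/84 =33365/42 = 794.40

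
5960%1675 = 935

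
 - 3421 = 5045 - 8466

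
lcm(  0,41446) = 0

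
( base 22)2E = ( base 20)2I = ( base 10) 58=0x3A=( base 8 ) 72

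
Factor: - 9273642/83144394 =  - 3^(-4 )*7^2*31543^1*171079^( - 1 ) = - 1545607/13857399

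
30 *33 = 990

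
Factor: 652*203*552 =73060512 = 2^5 *3^1* 7^1*23^1*29^1*163^1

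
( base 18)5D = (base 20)53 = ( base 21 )4j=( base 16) 67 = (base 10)103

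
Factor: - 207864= - 2^3*3^2*2887^1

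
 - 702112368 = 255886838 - 957999206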